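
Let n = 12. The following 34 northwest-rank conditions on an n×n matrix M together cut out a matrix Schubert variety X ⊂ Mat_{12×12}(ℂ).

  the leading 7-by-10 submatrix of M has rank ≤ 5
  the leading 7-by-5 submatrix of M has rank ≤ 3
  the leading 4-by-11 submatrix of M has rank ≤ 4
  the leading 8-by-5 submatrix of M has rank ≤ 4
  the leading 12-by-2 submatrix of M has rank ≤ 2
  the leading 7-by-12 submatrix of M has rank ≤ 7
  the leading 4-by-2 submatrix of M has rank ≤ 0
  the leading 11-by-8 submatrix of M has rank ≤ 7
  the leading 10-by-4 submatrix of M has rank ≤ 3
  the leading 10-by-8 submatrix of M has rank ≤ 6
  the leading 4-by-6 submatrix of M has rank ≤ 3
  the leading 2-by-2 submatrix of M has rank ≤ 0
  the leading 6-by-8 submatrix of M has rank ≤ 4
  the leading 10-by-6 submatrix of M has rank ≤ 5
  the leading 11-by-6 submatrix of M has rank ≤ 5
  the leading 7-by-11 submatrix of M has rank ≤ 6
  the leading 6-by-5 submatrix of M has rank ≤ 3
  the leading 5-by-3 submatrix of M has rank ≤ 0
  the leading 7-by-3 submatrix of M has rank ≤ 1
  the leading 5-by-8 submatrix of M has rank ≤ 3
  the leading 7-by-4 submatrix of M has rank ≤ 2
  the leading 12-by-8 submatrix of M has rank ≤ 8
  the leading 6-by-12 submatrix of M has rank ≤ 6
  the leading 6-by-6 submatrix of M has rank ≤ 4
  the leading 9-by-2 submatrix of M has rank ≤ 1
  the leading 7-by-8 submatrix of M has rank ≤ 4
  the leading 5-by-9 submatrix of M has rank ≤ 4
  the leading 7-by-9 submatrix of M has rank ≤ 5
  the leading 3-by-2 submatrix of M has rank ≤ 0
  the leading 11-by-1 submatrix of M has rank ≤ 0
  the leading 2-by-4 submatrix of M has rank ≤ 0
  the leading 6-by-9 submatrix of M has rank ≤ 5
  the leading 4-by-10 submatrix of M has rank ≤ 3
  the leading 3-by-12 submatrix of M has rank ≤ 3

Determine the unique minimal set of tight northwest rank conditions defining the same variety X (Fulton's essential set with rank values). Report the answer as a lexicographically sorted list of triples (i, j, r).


Propagating the 34 rank bounds to every northwest block:

  i=1: 0, 0, 0, 0, 1, 1, 1, 1, 1, 1, 1, 1
  i=2: 0, 0, 0, 0, 1, 2, 2, 2, 2, 2, 2, 2
  i=3: 0, 0, 0, 1, 2, 3, 3, 3, 3, 3, 3, 3
  i=4: 0, 0, 0, 1, 2, 3, 3, 3, 3, 3, 4, 4
  i=5: 0, 0, 0, 1, 2, 3, 3, 3, 4, 4, 5, 5
  i=6: 0, 1, 1, 2, 3, 4, 4, 4, 5, 5, 6, 6
  i=7: 0, 1, 1, 2, 3, 4, 4, 4, 5, 5, 6, 7
  i=8: 0, 1, 2, 3, 4, 5, 5, 5, 6, 6, 7, 8
  i=9: 0, 1, 2, 3, 4, 5, 6, 6, 7, 7, 8, 9
  i=10: 0, 1, 2, 3, 4, 5, 6, 6, 7, 8, 9, 10
  i=11: 0, 1, 2, 3, 4, 5, 6, 7, 8, 9, 10, 11
  i=12: 1, 2, 3, 4, 5, 6, 7, 8, 9, 10, 11, 12

hence w(1..12) = (5, 6, 4, 11, 9, 2, 12, 3, 7, 10, 8, 1).

|D(w)|=34, |Ess(w)|=9:

[(2, 4, 0), (4, 10, 3), (5, 3, 0), (5, 8, 3), (7, 3, 1), (7, 8, 4), (7, 10, 5), (10, 8, 6), (11, 1, 0)]


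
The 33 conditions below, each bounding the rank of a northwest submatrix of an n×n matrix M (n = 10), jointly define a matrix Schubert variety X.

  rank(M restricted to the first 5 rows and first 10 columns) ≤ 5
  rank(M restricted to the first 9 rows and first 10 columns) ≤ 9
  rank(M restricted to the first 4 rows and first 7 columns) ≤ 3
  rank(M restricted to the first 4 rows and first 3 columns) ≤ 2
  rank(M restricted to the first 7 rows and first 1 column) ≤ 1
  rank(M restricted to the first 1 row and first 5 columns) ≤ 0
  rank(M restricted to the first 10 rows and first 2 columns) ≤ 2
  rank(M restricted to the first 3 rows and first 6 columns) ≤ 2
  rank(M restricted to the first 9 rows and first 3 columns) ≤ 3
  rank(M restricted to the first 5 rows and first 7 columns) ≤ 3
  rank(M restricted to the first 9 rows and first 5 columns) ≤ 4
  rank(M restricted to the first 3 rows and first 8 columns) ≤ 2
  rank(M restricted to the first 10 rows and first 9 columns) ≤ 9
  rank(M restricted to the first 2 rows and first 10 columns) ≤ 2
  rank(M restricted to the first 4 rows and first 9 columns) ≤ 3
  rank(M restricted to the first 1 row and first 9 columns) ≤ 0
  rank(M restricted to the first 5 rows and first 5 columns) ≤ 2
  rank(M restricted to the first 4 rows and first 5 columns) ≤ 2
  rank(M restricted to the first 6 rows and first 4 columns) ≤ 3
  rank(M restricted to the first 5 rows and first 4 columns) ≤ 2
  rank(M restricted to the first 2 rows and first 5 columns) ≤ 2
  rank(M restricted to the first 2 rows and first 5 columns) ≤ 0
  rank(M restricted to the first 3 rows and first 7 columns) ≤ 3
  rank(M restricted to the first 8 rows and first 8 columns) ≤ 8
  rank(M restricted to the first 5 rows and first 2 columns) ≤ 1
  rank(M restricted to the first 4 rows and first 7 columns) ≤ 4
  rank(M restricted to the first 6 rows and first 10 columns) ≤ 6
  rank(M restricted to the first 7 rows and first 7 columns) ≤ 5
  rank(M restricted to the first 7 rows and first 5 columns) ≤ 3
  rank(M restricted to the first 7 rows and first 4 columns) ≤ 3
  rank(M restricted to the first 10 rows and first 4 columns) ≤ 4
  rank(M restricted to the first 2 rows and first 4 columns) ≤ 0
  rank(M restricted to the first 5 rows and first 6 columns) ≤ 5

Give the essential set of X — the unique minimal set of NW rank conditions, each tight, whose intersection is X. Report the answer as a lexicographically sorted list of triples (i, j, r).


Rank table r_w(10×10) implied by the 33 constraints:

  row 1: 0  0  0  0  0  0  0  0  0  1
  row 2: 0  0  0  0  0  1  1  1  1  2
  row 3: 1  1  1  1  1  2  2  2  2  3
  row 4: 1  1  2  2  2  3  3  3  3  4
  row 5: 1  1  2  2  2  3  3  4  4  5
  row 6: 1  2  3  3  3  4  4  5  5  6
  row 7: 1  2  3  3  3  4  5  6  6  7
  row 8: 1  2  3  4  4  5  6  7  7  8
  row 9: 1  2  3  4  4  5  6  7  8  9
  row 10: 1  2  3  4  5  6  7  8  9  10

second differences of R give the permutation w = (10, 6, 1, 3, 8, 2, 7, 4, 9, 5).

Fulton essential set (7 of the 22 Rothe cells):

[(1, 9, 0), (2, 5, 0), (5, 2, 1), (5, 5, 2), (5, 7, 3), (7, 5, 3), (9, 5, 4)]


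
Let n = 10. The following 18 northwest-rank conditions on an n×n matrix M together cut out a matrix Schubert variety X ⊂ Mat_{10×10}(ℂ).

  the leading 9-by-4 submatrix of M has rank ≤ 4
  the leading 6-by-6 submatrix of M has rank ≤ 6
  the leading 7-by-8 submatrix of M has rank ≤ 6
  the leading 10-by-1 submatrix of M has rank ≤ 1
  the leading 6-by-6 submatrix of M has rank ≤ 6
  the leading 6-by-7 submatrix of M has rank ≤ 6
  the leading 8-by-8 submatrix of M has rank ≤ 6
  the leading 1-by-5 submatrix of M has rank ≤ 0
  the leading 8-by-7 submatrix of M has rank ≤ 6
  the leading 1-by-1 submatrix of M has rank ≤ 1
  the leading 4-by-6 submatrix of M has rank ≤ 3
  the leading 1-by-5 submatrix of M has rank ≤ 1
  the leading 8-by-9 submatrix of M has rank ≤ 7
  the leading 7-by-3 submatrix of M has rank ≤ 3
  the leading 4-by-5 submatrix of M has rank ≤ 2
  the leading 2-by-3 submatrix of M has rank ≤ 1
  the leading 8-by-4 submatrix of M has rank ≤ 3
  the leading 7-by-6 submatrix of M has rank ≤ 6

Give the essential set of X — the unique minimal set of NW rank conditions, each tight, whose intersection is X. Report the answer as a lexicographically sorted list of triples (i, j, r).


Rank table r_w(10×10) implied by the 18 constraints:

  row 1: 0, 0, 0, 0, 0, 1, 1, 1, 1, 1
  row 2: 1, 1, 1, 1, 1, 2, 2, 2, 2, 2
  row 3: 1, 2, 2, 2, 2, 3, 3, 3, 3, 3
  row 4: 1, 2, 2, 2, 2, 3, 4, 4, 4, 4
  row 5: 1, 2, 3, 3, 3, 4, 5, 5, 5, 5
  row 6: 1, 2, 3, 3, 4, 5, 6, 6, 6, 6
  row 7: 1, 2, 3, 3, 4, 5, 6, 6, 7, 7
  row 8: 1, 2, 3, 3, 4, 5, 6, 6, 7, 8
  row 9: 1, 2, 3, 4, 5, 6, 7, 7, 8, 9
  row 10: 1, 2, 3, 4, 5, 6, 7, 8, 9, 10

reading off 1-entries of Δ²R: w = (6, 1, 2, 7, 3, 5, 9, 10, 4, 8).

Rothe diagram D(w) (13 cells), 4 SE-corners (essential conditions):

[(1, 5, 0), (4, 5, 2), (8, 4, 3), (8, 8, 6)]


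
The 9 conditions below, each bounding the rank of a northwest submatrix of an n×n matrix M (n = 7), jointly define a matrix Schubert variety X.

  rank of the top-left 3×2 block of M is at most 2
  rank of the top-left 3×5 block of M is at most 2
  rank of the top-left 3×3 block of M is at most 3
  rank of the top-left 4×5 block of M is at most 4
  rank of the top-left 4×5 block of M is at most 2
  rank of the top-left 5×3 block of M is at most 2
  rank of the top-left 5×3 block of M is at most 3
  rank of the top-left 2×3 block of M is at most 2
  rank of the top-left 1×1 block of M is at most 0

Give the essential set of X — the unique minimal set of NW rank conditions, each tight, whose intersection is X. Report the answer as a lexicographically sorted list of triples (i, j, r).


The tightest implied rank at each (i,j), from the 9 conditions:

  row 1: 0 | 1 | 1 | 1 | 1 | 1 | 1
  row 2: 1 | 2 | 2 | 2 | 2 | 2 | 2
  row 3: 1 | 2 | 2 | 2 | 2 | 3 | 3
  row 4: 1 | 2 | 2 | 2 | 2 | 3 | 4
  row 5: 1 | 2 | 2 | 3 | 3 | 4 | 5
  row 6: 1 | 2 | 3 | 4 | 4 | 5 | 6
  row 7: 1 | 2 | 3 | 4 | 5 | 6 | 7

hence w(1..7) = (2, 1, 6, 7, 4, 3, 5).

Fulton essential set (3 of the 8 Rothe cells):

[(1, 1, 0), (4, 5, 2), (5, 3, 2)]


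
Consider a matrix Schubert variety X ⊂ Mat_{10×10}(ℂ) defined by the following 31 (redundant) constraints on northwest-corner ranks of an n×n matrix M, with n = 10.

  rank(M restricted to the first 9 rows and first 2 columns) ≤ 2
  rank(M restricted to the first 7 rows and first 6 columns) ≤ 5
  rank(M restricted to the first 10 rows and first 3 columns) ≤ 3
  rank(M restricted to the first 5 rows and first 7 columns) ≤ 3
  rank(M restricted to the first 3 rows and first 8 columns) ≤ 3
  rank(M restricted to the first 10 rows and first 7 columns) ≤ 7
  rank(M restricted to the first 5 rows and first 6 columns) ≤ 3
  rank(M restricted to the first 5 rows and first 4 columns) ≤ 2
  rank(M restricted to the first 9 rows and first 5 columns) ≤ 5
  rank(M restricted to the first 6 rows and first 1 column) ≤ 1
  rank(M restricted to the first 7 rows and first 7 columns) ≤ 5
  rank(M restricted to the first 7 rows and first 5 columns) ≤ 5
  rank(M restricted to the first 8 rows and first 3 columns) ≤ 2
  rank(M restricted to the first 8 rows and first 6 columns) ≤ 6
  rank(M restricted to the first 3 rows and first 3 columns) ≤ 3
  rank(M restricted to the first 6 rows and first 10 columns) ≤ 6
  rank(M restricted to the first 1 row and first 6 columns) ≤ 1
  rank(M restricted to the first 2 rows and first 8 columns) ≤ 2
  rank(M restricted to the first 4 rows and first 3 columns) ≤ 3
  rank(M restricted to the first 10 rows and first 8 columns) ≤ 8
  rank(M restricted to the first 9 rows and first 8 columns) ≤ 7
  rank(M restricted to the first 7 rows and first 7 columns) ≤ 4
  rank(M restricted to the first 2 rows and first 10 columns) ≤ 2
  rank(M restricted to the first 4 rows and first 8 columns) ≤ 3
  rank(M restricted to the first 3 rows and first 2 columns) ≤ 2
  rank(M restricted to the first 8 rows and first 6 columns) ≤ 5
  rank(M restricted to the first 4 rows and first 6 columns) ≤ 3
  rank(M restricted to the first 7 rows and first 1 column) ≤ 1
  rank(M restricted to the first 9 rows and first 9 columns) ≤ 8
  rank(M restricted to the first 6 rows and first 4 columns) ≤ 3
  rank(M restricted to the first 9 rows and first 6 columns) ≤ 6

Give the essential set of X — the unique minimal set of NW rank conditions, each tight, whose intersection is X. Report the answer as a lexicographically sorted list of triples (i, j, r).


Computing R[i][j] = min implied NW-rank bound (n=10, 31 conditions):

  R[1]: 1 1 1 1 1 1 1 1 1 1
  R[2]: 1 2 2 2 2 2 2 2 2 2
  R[3]: 1 2 2 2 3 3 3 3 3 3
  R[4]: 1 2 2 2 3 3 3 3 4 4
  R[5]: 1 2 2 2 3 3 3 4 5 5
  R[6]: 1 2 2 3 4 4 4 5 6 6
  R[7]: 1 2 2 3 4 4 4 5 6 7
  R[8]: 1 2 2 3 4 5 5 6 7 8
  R[9]: 1 2 3 4 5 6 6 7 8 9
  R[10]: 1 2 3 4 5 6 7 8 9 10

hence w(1..10) = (1, 2, 5, 9, 8, 4, 10, 6, 3, 7).

5 SE-corners of the 16-cell Rothe diagram give Ess(w):

[(4, 8, 3), (5, 4, 2), (5, 7, 3), (7, 7, 4), (8, 3, 2)]


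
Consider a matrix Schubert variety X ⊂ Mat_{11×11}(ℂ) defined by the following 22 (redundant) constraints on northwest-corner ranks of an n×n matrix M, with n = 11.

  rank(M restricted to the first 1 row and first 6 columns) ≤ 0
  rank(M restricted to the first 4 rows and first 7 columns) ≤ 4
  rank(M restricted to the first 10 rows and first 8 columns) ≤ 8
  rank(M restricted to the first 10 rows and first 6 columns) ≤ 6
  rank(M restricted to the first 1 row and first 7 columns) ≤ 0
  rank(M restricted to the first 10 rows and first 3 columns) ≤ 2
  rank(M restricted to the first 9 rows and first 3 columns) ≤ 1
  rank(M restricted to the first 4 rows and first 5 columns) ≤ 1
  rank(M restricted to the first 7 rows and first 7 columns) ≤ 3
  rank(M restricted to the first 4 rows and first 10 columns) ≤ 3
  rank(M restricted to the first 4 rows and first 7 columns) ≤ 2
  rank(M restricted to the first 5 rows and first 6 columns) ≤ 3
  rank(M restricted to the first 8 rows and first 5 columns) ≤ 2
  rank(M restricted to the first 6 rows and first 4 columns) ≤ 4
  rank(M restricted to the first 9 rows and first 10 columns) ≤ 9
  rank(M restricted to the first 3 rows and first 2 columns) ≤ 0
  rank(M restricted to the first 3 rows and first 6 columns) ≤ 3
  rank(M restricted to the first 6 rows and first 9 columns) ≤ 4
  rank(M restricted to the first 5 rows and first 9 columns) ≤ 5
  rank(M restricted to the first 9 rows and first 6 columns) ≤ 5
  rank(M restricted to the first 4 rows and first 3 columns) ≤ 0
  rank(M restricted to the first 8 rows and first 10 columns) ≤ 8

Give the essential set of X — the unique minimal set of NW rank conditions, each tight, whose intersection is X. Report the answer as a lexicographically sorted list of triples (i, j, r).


Rank table r_w(11×11) implied by the 22 constraints:

  R[1]: 0 0 0 0 0 0 0 1 1 1 1
  R[2]: 0 0 0 1 1 1 1 2 2 2 2
  R[3]: 0 0 0 1 1 2 2 3 3 3 3
  R[4]: 0 0 0 1 1 2 2 3 3 3 4
  R[5]: 1 1 1 2 2 3 3 4 4 4 5
  R[6]: 1 1 1 2 2 3 3 4 4 5 6
  R[7]: 1 1 1 2 2 3 3 4 5 6 7
  R[8]: 1 1 1 2 2 3 4 5 6 7 8
  R[9]: 1 1 1 2 3 4 5 6 7 8 9
  R[10]: 1 2 2 3 4 5 6 7 8 9 10
  R[11]: 1 2 3 4 5 6 7 8 9 10 11

second differences of R give the permutation w = (8, 4, 6, 11, 1, 10, 9, 7, 5, 2, 3).

9 SE-corners of the 35-cell Rothe diagram give Ess(w):

[(1, 7, 0), (4, 3, 0), (4, 5, 1), (4, 7, 2), (4, 10, 3), (6, 9, 4), (7, 7, 3), (8, 5, 2), (9, 3, 1)]


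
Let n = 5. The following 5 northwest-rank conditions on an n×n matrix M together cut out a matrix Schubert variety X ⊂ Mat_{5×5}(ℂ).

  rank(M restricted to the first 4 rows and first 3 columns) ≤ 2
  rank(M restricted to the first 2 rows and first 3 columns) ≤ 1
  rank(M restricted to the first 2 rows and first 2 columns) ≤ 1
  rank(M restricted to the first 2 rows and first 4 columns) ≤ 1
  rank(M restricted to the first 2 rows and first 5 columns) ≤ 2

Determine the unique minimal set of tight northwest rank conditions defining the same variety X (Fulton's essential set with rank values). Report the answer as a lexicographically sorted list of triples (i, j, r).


Rank table r_w(5×5) implied by the 5 constraints:

  i=1: 1 | 1 | 1 | 1 | 1
  i=2: 1 | 1 | 1 | 1 | 2
  i=3: 1 | 2 | 2 | 2 | 3
  i=4: 1 | 2 | 2 | 3 | 4
  i=5: 1 | 2 | 3 | 4 | 5

giving w = (1, 5, 2, 4, 3) via Δ²R.

Rothe diagram D(w) (4 cells), 2 SE-corners (essential conditions):

[(2, 4, 1), (4, 3, 2)]


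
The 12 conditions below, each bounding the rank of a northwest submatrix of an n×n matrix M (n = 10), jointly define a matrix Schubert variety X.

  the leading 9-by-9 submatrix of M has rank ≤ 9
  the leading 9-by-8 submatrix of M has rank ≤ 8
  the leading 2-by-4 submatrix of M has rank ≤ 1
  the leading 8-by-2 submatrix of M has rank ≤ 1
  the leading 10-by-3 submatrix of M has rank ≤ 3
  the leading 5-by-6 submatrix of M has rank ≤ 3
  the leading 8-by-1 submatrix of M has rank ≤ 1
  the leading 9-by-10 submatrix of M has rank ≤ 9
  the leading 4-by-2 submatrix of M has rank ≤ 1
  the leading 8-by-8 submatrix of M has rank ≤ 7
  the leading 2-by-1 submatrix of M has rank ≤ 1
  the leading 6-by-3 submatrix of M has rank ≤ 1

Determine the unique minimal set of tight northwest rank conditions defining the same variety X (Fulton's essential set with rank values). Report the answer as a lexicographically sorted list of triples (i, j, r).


Rank table r_w(10×10) implied by the 12 constraints:

  row 1: 1  1  1  1  1  1  1  1  1  1
  row 2: 1  1  1  1  2  2  2  2  2  2
  row 3: 1  1  1  2  3  3  3  3  3  3
  row 4: 1  1  1  2  3  3  4  4  4  4
  row 5: 1  1  1  2  3  3  4  5  5  5
  row 6: 1  1  1  2  3  4  5  6  6  6
  row 7: 1  1  2  3  4  5  6  7  7  7
  row 8: 1  1  2  3  4  5  6  7  8  8
  row 9: 1  2  3  4  5  6  7  8  9  9
  row 10: 1  2  3  4  5  6  7  8  9  10

so w = (1, 5, 4, 7, 8, 6, 3, 9, 2, 10).

|D(w)|=15, |Ess(w)|=4:

[(2, 4, 1), (5, 6, 3), (6, 3, 1), (8, 2, 1)]


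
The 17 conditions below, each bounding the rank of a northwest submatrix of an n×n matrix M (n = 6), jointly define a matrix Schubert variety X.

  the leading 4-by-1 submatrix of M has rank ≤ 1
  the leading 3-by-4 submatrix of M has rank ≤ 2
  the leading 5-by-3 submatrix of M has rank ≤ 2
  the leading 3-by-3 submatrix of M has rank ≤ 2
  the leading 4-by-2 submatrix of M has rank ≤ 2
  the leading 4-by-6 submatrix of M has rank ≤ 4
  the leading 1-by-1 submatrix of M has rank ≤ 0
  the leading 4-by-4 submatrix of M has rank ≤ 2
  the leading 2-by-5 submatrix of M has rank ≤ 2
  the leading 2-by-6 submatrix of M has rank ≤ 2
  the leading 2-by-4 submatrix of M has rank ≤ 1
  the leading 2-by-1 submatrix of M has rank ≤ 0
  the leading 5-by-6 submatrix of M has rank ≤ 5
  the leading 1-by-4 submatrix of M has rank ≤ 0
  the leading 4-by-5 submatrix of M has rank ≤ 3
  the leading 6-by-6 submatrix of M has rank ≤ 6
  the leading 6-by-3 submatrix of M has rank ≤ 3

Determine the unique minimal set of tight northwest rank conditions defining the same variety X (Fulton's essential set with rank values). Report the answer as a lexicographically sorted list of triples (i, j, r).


Computing R[i][j] = min implied NW-rank bound (n=6, 17 conditions):

  row 1: 0, 0, 0, 0, 1, 1
  row 2: 0, 1, 1, 1, 2, 2
  row 3: 1, 2, 2, 2, 3, 3
  row 4: 1, 2, 2, 2, 3, 4
  row 5: 1, 2, 2, 3, 4, 5
  row 6: 1, 2, 3, 4, 5, 6

giving w = (5, 2, 1, 6, 4, 3) via Δ²R.

D(w) has 8 cells with 4 SE-corners; essential set:

[(1, 4, 0), (2, 1, 0), (4, 4, 2), (5, 3, 2)]


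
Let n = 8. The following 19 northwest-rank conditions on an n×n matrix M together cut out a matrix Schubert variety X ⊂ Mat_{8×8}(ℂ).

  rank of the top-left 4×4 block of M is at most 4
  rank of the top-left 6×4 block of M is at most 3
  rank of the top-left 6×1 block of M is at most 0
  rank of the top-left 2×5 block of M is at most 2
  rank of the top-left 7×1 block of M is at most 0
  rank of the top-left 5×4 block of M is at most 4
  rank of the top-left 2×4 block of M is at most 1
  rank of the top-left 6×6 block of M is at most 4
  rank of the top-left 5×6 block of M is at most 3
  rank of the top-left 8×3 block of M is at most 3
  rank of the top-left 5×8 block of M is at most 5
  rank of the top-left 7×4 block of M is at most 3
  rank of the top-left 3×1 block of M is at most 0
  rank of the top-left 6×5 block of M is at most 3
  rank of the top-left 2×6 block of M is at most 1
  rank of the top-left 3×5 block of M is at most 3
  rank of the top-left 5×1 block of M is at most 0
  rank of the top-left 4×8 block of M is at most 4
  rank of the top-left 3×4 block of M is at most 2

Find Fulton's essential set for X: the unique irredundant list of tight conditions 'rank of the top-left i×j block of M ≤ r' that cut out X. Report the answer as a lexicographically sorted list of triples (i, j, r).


Rank table r_w(8×8) implied by the 19 constraints:

  R[1]: 0, 1, 1, 1, 1, 1, 1, 1
  R[2]: 0, 1, 1, 1, 1, 1, 2, 2
  R[3]: 0, 1, 2, 2, 2, 2, 3, 3
  R[4]: 0, 1, 2, 3, 3, 3, 4, 4
  R[5]: 0, 1, 2, 3, 3, 3, 4, 5
  R[6]: 0, 1, 2, 3, 3, 4, 5, 6
  R[7]: 0, 1, 2, 3, 4, 5, 6, 7
  R[8]: 1, 2, 3, 4, 5, 6, 7, 8

second differences of R give the permutation w = (2, 7, 3, 4, 8, 6, 5, 1).

ℓ(w)=14; the 4 essential cells (i,j,r):

[(2, 6, 1), (5, 6, 3), (6, 5, 3), (7, 1, 0)]


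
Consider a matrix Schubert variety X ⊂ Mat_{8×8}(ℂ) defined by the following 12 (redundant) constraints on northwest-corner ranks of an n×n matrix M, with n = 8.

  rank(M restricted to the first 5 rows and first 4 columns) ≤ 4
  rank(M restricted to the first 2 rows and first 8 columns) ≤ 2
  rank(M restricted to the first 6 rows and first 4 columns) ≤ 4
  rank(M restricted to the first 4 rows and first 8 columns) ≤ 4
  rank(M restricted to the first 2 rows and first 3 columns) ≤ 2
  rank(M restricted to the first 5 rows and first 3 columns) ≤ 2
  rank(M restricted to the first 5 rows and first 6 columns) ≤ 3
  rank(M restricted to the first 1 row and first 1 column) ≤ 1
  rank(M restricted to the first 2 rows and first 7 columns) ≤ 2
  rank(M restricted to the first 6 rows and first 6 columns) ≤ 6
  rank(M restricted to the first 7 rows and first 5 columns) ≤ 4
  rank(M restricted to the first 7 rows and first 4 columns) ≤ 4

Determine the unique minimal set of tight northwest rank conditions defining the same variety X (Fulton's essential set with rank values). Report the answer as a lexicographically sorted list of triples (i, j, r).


Rank table r_w(8×8) implied by the 12 constraints:

  row 1: 1 | 1 | 1 | 1 | 1 | 1 | 1 | 1
  row 2: 1 | 2 | 2 | 2 | 2 | 2 | 2 | 2
  row 3: 1 | 2 | 2 | 3 | 3 | 3 | 3 | 3
  row 4: 1 | 2 | 2 | 3 | 3 | 3 | 4 | 4
  row 5: 1 | 2 | 2 | 3 | 3 | 3 | 4 | 5
  row 6: 1 | 2 | 3 | 4 | 4 | 4 | 5 | 6
  row 7: 1 | 2 | 3 | 4 | 4 | 5 | 6 | 7
  row 8: 1 | 2 | 3 | 4 | 5 | 6 | 7 | 8

so w = (1, 2, 4, 7, 8, 3, 6, 5).

Fulton essential set (3 of the 8 Rothe cells):

[(5, 3, 2), (5, 6, 3), (7, 5, 4)]


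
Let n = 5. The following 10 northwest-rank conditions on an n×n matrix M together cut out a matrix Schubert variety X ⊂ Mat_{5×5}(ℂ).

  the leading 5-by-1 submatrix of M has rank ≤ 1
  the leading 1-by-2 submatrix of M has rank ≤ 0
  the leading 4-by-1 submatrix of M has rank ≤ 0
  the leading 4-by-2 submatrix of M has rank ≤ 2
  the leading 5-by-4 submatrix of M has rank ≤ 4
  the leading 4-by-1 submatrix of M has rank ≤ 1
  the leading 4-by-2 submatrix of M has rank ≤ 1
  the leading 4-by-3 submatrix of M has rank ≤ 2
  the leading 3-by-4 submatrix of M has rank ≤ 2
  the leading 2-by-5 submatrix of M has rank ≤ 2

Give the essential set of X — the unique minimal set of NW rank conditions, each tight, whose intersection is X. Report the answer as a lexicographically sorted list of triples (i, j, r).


Reconstructing r_w from the 10 given conditions:

  i=1: 0  0  1  1  1
  i=2: 0  1  2  2  2
  i=3: 0  1  2  2  3
  i=4: 0  1  2  3  4
  i=5: 1  2  3  4  5

hence w(1..5) = (3, 2, 5, 4, 1).

3 SE-corners of the 6-cell Rothe diagram give Ess(w):

[(1, 2, 0), (3, 4, 2), (4, 1, 0)]


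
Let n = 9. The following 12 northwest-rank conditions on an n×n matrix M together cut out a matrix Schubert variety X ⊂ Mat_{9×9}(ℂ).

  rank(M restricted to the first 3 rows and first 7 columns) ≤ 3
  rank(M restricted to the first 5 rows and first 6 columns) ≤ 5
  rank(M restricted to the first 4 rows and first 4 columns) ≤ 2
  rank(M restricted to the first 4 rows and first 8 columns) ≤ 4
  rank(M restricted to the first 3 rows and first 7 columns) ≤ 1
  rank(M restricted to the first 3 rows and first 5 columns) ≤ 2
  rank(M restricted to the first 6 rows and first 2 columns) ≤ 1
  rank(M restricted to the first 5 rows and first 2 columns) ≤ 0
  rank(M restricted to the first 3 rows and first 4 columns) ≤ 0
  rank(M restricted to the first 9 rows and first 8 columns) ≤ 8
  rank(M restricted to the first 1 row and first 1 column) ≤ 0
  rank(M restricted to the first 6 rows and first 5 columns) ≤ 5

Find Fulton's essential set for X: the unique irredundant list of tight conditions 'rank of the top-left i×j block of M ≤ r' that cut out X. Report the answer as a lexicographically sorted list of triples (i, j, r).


The tightest implied rank at each (i,j), from the 12 conditions:

  R[1]: 0 | 0 | 0 | 0 | 1 | 1 | 1 | 1 | 1
  R[2]: 0 | 0 | 0 | 0 | 1 | 1 | 1 | 2 | 2
  R[3]: 0 | 0 | 0 | 0 | 1 | 1 | 1 | 2 | 3
  R[4]: 0 | 0 | 1 | 1 | 2 | 2 | 2 | 3 | 4
  R[5]: 0 | 0 | 1 | 2 | 3 | 3 | 3 | 4 | 5
  R[6]: 1 | 1 | 2 | 3 | 4 | 4 | 4 | 5 | 6
  R[7]: 1 | 2 | 3 | 4 | 5 | 5 | 5 | 6 | 7
  R[8]: 1 | 2 | 3 | 4 | 5 | 6 | 6 | 7 | 8
  R[9]: 1 | 2 | 3 | 4 | 5 | 6 | 7 | 8 | 9

the unique w with this rank table is (5, 8, 9, 3, 4, 1, 2, 6, 7).

Rothe diagram D(w) (20 cells), 3 SE-corners (essential conditions):

[(3, 4, 0), (3, 7, 1), (5, 2, 0)]


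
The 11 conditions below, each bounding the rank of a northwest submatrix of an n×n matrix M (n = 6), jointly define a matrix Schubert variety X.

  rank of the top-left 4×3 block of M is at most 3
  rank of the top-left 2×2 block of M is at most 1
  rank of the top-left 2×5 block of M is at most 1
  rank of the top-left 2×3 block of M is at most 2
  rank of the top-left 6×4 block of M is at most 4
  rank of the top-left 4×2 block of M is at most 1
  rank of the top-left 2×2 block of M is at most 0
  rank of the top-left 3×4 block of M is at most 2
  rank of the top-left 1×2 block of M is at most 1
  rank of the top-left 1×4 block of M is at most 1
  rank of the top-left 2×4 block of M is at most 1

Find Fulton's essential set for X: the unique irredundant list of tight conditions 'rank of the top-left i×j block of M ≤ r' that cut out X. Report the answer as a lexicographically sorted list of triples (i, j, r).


Recovering R(i,j) via the rank-extension bound from the 11 conditions:

  R[1]: 0 0 1 1 1 1
  R[2]: 0 0 1 1 1 2
  R[3]: 1 1 2 2 2 3
  R[4]: 1 1 2 3 3 4
  R[5]: 1 2 3 4 4 5
  R[6]: 1 2 3 4 5 6

giving w = (3, 6, 1, 4, 2, 5) via Δ²R.

Rothe diagram D(w) (7 cells), 3 SE-corners (essential conditions):

[(2, 2, 0), (2, 5, 1), (4, 2, 1)]


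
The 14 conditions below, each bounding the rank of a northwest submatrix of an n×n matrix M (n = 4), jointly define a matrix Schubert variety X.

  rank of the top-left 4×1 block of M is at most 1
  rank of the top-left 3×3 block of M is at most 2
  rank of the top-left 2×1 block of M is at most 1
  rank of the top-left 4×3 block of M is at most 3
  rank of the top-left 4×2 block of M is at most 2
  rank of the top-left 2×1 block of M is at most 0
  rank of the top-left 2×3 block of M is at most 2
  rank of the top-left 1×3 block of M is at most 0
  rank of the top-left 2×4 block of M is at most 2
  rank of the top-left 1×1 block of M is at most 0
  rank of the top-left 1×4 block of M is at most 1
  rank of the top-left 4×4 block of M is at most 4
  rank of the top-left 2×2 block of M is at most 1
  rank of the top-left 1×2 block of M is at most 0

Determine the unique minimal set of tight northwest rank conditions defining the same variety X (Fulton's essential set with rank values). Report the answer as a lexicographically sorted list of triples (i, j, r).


Rank table r_w(4×4) implied by the 14 constraints:

  0 0 0 1
  0 1 1 2
  1 2 2 3
  1 2 3 4

reading off 1-entries of Δ²R: w = (4, 2, 1, 3).

Rothe diagram D(w) (4 cells), 2 SE-corners (essential conditions):

[(1, 3, 0), (2, 1, 0)]


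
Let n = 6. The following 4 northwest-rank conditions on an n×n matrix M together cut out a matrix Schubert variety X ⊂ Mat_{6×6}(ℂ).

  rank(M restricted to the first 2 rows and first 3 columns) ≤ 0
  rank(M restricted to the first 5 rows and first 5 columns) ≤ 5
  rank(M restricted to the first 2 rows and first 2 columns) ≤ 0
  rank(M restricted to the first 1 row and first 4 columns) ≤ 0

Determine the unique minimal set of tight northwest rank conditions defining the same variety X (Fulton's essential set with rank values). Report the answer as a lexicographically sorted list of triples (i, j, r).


Reconstructing r_w from the 4 given conditions:

  0 0 0 0 1 1
  0 0 0 1 2 2
  1 1 1 2 3 3
  1 2 2 3 4 4
  1 2 3 4 5 5
  1 2 3 4 5 6

second differences of R give the permutation w = (5, 4, 1, 2, 3, 6).

|D(w)|=7, |Ess(w)|=2:

[(1, 4, 0), (2, 3, 0)]


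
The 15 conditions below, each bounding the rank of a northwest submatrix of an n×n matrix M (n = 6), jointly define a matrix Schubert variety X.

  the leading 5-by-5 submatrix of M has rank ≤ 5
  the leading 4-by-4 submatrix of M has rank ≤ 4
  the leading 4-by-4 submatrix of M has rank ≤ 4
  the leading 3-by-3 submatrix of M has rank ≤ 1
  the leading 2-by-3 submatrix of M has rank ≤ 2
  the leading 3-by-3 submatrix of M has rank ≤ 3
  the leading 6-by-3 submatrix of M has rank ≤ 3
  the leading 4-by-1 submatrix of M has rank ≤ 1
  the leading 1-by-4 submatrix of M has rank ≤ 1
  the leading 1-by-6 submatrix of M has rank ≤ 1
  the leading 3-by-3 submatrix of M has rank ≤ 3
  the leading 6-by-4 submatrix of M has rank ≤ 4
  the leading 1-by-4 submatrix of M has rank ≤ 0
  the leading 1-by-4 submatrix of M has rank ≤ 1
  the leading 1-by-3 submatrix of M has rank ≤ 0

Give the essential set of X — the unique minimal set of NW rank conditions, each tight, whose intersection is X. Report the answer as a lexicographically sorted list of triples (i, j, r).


Recovering R(i,j) via the rank-extension bound from the 15 conditions:

  i=1: 0 0 0 0 1 1
  i=2: 1 1 1 1 2 2
  i=3: 1 1 1 2 3 3
  i=4: 1 2 2 3 4 4
  i=5: 1 2 3 4 5 5
  i=6: 1 2 3 4 5 6

second differences of R give the permutation w = (5, 1, 4, 2, 3, 6).

2 SE-corners of the 6-cell Rothe diagram give Ess(w):

[(1, 4, 0), (3, 3, 1)]


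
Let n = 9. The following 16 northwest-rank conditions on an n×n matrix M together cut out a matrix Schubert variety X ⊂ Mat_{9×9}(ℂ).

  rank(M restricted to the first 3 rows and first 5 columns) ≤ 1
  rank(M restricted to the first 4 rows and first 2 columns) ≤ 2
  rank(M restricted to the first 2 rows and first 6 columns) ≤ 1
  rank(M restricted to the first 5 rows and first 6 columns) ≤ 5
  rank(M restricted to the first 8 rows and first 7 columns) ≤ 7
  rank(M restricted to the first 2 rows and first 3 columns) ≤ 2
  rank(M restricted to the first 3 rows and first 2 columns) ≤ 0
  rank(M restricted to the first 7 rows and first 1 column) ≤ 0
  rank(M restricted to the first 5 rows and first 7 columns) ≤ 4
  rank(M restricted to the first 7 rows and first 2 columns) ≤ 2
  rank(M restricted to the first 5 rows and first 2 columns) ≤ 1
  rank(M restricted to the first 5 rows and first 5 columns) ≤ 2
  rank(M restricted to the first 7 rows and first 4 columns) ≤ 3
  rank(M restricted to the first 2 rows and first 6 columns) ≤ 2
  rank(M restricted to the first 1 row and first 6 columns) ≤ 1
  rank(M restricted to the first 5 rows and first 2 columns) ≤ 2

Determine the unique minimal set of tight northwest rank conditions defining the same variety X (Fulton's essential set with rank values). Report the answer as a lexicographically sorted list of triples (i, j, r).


Rank table r_w(9×9) implied by the 16 constraints:

  row 1: 0 | 0 | 1 | 1 | 1 | 1 | 1 | 1 | 1
  row 2: 0 | 0 | 1 | 1 | 1 | 1 | 2 | 2 | 2
  row 3: 0 | 0 | 1 | 1 | 1 | 2 | 3 | 3 | 3
  row 4: 0 | 1 | 2 | 2 | 2 | 3 | 4 | 4 | 4
  row 5: 0 | 1 | 2 | 2 | 2 | 3 | 4 | 5 | 5
  row 6: 0 | 1 | 2 | 3 | 3 | 4 | 5 | 6 | 6
  row 7: 0 | 1 | 2 | 3 | 4 | 5 | 6 | 7 | 7
  row 8: 1 | 2 | 3 | 4 | 5 | 6 | 7 | 8 | 8
  row 9: 1 | 2 | 3 | 4 | 5 | 6 | 7 | 8 | 9

the unique w with this rank table is (3, 7, 6, 2, 8, 4, 5, 1, 9).

ℓ(w)=17; the 5 essential cells (i,j,r):

[(2, 6, 1), (3, 2, 0), (3, 5, 1), (5, 5, 2), (7, 1, 0)]


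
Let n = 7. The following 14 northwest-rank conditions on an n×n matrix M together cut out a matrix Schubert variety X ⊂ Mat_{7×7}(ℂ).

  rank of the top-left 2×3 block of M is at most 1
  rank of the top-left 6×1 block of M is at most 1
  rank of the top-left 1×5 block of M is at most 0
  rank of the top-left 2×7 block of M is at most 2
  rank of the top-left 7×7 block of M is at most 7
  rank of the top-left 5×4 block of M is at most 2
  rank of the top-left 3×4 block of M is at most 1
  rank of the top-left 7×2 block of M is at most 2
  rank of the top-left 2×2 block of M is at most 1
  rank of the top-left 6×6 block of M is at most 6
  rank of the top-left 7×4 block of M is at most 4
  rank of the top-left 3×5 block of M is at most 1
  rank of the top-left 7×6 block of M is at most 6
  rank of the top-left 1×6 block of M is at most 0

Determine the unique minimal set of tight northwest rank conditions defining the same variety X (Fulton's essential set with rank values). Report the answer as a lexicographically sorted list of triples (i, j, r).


Computing R[i][j] = min implied NW-rank bound (n=7, 14 conditions):

  row 1: 0  0  0  0  0  0  1
  row 2: 1  1  1  1  1  1  2
  row 3: 1  1  1  1  1  2  3
  row 4: 1  2  2  2  2  3  4
  row 5: 1  2  2  2  3  4  5
  row 6: 1  2  3  3  4  5  6
  row 7: 1  2  3  4  5  6  7

so w = (7, 1, 6, 2, 5, 3, 4).

D(w) has 12 cells with 3 SE-corners; essential set:

[(1, 6, 0), (3, 5, 1), (5, 4, 2)]


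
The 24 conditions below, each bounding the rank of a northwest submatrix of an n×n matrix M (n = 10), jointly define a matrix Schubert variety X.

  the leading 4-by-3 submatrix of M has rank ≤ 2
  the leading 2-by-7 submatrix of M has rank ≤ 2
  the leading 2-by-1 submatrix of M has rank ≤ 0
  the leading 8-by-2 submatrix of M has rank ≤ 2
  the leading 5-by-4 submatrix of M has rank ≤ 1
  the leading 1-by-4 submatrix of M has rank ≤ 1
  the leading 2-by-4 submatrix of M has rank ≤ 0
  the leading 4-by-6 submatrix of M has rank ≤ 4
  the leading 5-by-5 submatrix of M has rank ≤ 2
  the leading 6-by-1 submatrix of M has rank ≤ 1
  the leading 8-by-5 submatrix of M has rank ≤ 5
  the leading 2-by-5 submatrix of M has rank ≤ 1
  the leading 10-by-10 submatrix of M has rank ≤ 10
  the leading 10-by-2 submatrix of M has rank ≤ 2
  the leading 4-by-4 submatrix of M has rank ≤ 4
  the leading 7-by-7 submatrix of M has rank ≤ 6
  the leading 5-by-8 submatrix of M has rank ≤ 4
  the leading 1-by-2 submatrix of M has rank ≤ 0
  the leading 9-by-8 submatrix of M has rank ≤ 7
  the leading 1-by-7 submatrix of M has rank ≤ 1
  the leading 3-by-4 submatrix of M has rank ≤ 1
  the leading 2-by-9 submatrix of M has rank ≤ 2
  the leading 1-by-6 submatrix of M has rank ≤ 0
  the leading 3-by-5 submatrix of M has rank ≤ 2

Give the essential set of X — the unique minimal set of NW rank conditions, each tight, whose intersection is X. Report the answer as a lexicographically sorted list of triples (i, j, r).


Propagating the 24 rank bounds to every northwest block:

  R[1]: 0, 0, 0, 0, 0, 0, 1, 1, 1, 1
  R[2]: 0, 0, 0, 0, 1, 1, 2, 2, 2, 2
  R[3]: 1, 1, 1, 1, 2, 2, 3, 3, 3, 3
  R[4]: 1, 1, 1, 1, 2, 3, 4, 4, 4, 4
  R[5]: 1, 1, 1, 1, 2, 3, 4, 4, 5, 5
  R[6]: 1, 2, 2, 2, 3, 4, 5, 5, 6, 6
  R[7]: 1, 2, 3, 3, 4, 5, 6, 6, 7, 7
  R[8]: 1, 2, 3, 4, 5, 6, 7, 7, 8, 8
  R[9]: 1, 2, 3, 4, 5, 6, 7, 7, 8, 9
  R[10]: 1, 2, 3, 4, 5, 6, 7, 8, 9, 10

the unique w with this rank table is (7, 5, 1, 6, 9, 2, 3, 4, 10, 8).

ℓ(w)=18; the 5 essential cells (i,j,r):

[(1, 6, 0), (2, 4, 0), (5, 4, 1), (5, 8, 4), (9, 8, 7)]


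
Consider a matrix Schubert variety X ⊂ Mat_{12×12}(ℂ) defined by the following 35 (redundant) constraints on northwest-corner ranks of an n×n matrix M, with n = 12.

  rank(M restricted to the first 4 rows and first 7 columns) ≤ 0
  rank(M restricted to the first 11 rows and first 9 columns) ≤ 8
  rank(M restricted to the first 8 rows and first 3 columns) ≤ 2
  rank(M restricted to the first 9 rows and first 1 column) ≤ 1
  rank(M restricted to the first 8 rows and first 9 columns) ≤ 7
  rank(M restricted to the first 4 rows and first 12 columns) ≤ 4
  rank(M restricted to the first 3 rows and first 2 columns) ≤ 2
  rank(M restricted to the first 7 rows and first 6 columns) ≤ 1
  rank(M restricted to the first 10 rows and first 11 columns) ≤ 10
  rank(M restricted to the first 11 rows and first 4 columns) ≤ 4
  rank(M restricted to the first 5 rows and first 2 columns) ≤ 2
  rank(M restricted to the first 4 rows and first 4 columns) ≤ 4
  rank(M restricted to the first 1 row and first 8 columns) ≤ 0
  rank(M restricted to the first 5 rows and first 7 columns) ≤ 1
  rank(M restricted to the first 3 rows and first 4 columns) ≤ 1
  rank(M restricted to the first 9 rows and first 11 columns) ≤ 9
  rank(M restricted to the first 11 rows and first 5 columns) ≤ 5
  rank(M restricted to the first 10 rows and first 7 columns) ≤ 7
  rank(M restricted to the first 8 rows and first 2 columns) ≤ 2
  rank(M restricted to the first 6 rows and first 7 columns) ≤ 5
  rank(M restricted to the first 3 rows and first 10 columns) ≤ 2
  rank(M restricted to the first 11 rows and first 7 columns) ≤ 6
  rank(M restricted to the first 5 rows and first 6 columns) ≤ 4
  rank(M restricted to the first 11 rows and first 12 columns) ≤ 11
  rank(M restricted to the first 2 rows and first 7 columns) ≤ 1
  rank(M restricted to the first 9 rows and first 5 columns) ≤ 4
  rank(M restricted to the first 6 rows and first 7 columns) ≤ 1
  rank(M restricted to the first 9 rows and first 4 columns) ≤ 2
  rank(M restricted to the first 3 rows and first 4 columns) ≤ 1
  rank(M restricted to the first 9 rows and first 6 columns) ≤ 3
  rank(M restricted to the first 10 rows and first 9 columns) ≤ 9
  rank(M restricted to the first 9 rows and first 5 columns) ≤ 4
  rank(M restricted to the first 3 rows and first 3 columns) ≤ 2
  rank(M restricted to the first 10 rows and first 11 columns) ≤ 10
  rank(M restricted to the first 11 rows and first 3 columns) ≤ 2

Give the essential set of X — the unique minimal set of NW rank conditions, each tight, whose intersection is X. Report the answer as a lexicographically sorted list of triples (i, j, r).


Recovering R(i,j) via the rank-extension bound from the 35 conditions:

  0, 0, 0, 0, 0, 0, 0, 0, 1, 1, 1, 1
  0, 0, 0, 0, 0, 0, 0, 1, 2, 2, 2, 2
  0, 0, 0, 0, 0, 0, 0, 1, 2, 2, 3, 3
  0, 0, 0, 0, 0, 0, 0, 1, 2, 3, 4, 4
  1, 1, 1, 1, 1, 1, 1, 2, 3, 4, 5, 5
  1, 1, 1, 1, 1, 1, 1, 2, 3, 4, 5, 6
  1, 1, 1, 1, 1, 1, 2, 3, 4, 5, 6, 7
  1, 2, 2, 2, 2, 2, 3, 4, 5, 6, 7, 8
  1, 2, 2, 2, 3, 3, 4, 5, 6, 7, 8, 9
  1, 2, 2, 3, 4, 4, 5, 6, 7, 8, 9, 10
  1, 2, 2, 3, 4, 5, 6, 7, 8, 9, 10, 11
  1, 2, 3, 4, 5, 6, 7, 8, 9, 10, 11, 12

giving w = (9, 8, 11, 10, 1, 12, 7, 2, 5, 4, 6, 3) via Δ²R.

D(w) has 45 cells with 7 SE-corners; essential set:

[(1, 8, 0), (3, 10, 2), (4, 7, 0), (6, 7, 1), (7, 6, 1), (9, 4, 2), (11, 3, 2)]


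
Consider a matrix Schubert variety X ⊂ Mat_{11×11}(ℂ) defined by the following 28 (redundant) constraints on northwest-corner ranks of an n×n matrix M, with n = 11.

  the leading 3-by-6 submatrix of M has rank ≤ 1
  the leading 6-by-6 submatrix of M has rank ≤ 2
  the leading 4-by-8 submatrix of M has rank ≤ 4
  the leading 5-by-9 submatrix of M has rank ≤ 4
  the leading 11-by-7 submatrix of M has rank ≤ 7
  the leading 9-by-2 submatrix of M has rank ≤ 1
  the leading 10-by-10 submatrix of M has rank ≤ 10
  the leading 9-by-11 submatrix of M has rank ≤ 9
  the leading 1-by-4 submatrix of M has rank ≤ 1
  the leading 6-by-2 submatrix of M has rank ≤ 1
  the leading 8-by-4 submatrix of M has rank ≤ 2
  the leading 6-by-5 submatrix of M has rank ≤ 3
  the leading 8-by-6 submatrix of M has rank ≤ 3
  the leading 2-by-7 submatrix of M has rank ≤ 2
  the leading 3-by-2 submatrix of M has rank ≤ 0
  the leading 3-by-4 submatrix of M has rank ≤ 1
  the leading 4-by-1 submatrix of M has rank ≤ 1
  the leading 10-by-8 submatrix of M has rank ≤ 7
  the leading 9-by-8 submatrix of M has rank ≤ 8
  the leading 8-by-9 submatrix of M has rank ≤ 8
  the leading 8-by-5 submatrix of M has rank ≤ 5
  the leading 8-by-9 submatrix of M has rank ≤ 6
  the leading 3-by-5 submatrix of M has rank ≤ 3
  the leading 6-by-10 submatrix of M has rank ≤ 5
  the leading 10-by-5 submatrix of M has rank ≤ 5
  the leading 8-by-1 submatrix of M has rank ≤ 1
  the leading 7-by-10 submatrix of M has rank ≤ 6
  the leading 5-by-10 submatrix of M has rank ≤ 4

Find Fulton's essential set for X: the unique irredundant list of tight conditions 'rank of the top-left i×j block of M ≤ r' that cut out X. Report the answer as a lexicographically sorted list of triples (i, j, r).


Reconstructing r_w from the 28 given conditions:

  0 0 1 1 1 1 1 1 1 1 1
  0 0 1 1 1 1 2 2 2 2 2
  0 0 1 1 1 1 2 3 3 3 3
  1 1 2 2 2 2 3 4 4 4 4
  1 1 2 2 2 2 3 4 4 4 5
  1 1 2 2 2 2 3 4 5 5 6
  1 1 2 2 3 3 4 5 6 6 7
  1 1 2 2 3 3 4 5 6 7 8
  1 1 2 3 4 4 5 6 7 8 9
  1 2 3 4 5 5 6 7 8 9 10
  1 2 3 4 5 6 7 8 9 10 11

giving w = (3, 7, 8, 1, 11, 9, 5, 10, 4, 2, 6) via Δ²R.

Fulton essential set (7 of the 28 Rothe cells):

[(3, 2, 0), (3, 6, 1), (5, 10, 4), (6, 6, 2), (8, 4, 2), (8, 6, 3), (9, 2, 1)]
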